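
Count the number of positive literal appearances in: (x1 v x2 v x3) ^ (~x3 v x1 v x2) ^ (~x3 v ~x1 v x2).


Scan each clause for unnegated literals.
Clause 1: 3 positive; Clause 2: 2 positive; Clause 3: 1 positive.
Total positive literal occurrences = 6.

6


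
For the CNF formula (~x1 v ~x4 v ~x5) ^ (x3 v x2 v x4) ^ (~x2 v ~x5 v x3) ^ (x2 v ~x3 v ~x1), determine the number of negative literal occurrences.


Scan each clause for negated literals.
Clause 1: 3 negative; Clause 2: 0 negative; Clause 3: 2 negative; Clause 4: 2 negative.
Total negative literal occurrences = 7.

7


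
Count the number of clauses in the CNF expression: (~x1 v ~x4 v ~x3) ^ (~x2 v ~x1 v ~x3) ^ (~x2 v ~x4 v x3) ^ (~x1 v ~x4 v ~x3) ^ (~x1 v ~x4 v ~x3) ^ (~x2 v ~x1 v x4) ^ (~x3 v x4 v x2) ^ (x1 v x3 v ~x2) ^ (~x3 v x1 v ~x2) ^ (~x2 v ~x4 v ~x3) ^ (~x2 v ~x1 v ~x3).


Each group enclosed in parentheses joined by ^ is one clause.
Counting the conjuncts: 11 clauses.

11


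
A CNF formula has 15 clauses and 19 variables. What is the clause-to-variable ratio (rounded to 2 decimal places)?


Clause-to-variable ratio = clauses / variables.
15 / 19 = 0.79.

0.79


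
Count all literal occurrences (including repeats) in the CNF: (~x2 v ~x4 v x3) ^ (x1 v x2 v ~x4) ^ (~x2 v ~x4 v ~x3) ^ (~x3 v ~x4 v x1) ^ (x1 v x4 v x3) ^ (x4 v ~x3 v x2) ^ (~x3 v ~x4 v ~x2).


Clause lengths: 3, 3, 3, 3, 3, 3, 3.
Sum = 3 + 3 + 3 + 3 + 3 + 3 + 3 = 21.

21


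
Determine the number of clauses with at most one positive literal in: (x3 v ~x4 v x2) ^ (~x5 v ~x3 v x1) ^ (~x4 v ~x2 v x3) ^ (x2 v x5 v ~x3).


A Horn clause has at most one positive literal.
Clause 1: 2 positive lit(s) -> not Horn
Clause 2: 1 positive lit(s) -> Horn
Clause 3: 1 positive lit(s) -> Horn
Clause 4: 2 positive lit(s) -> not Horn
Total Horn clauses = 2.

2


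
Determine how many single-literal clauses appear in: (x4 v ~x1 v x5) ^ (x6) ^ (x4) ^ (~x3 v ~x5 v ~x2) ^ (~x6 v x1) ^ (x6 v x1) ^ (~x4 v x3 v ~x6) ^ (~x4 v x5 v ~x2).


A unit clause contains exactly one literal.
Unit clauses found: (x6), (x4).
Count = 2.

2


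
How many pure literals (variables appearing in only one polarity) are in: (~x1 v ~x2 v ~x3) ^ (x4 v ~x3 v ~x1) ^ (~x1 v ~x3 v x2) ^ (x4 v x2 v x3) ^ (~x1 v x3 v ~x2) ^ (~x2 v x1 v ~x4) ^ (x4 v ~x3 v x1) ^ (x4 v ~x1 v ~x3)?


A pure literal appears in only one polarity across all clauses.
No pure literals found.
Count = 0.

0


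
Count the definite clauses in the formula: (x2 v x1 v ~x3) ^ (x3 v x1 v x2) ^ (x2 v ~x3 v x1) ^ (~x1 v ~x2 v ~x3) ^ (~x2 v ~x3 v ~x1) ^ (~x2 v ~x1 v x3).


A definite clause has exactly one positive literal.
Clause 1: 2 positive -> not definite
Clause 2: 3 positive -> not definite
Clause 3: 2 positive -> not definite
Clause 4: 0 positive -> not definite
Clause 5: 0 positive -> not definite
Clause 6: 1 positive -> definite
Definite clause count = 1.

1


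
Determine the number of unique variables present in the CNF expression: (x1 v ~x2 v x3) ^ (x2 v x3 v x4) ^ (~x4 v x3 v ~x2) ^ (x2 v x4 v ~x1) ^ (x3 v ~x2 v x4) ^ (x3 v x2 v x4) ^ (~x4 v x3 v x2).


Identify each distinct variable in the formula.
Variables found: x1, x2, x3, x4.
Total distinct variables = 4.

4


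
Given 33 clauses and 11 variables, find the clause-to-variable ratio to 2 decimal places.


Clause-to-variable ratio = clauses / variables.
33 / 11 = 3.0.

3.0


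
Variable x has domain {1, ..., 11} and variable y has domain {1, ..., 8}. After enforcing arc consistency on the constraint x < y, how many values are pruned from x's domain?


For the constraint x < y, x needs a supporting value in y's domain.
x can be at most 7 (one less than y's maximum).
Valid x values from domain: 7 out of 11.
Pruned = 11 - 7 = 4.

4


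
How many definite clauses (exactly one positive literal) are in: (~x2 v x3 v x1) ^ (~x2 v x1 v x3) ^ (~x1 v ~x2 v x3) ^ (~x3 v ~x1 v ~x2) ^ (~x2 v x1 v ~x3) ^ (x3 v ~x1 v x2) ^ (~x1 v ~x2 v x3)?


A definite clause has exactly one positive literal.
Clause 1: 2 positive -> not definite
Clause 2: 2 positive -> not definite
Clause 3: 1 positive -> definite
Clause 4: 0 positive -> not definite
Clause 5: 1 positive -> definite
Clause 6: 2 positive -> not definite
Clause 7: 1 positive -> definite
Definite clause count = 3.

3


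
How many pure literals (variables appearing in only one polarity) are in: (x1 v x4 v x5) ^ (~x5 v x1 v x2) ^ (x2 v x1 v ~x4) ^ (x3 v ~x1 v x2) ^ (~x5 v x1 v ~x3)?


A pure literal appears in only one polarity across all clauses.
Pure literals: x2 (positive only).
Count = 1.

1


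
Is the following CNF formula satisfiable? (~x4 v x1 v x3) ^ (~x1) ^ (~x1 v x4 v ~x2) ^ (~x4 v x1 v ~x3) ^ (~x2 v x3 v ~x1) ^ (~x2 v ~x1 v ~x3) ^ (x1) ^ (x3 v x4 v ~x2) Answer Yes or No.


Check all 16 possible truth assignments.
Number of satisfying assignments found: 0.
The formula is unsatisfiable.

No


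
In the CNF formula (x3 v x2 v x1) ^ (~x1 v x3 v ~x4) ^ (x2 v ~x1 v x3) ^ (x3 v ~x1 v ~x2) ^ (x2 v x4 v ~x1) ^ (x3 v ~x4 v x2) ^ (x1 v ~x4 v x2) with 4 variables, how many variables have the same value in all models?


Find all satisfying assignments: 8 model(s).
Check which variables have the same value in every model.
No variable is fixed across all models.
Backbone size = 0.

0


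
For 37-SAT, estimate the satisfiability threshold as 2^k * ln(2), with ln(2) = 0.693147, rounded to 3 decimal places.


Using the asymptotic formula: threshold ~ 2^k * ln(2).
2^37 = 137438953472.
137438953472 * 0.693147 = 95265398282.256.

95265398282.256


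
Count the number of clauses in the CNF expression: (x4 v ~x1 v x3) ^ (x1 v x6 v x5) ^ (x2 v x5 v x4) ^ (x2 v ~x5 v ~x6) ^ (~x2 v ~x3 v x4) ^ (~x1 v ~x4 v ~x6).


Each group enclosed in parentheses joined by ^ is one clause.
Counting the conjuncts: 6 clauses.

6


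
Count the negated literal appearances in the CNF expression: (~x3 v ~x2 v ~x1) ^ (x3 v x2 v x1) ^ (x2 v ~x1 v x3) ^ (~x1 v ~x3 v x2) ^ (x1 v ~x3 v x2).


Scan each clause for negated literals.
Clause 1: 3 negative; Clause 2: 0 negative; Clause 3: 1 negative; Clause 4: 2 negative; Clause 5: 1 negative.
Total negative literal occurrences = 7.

7


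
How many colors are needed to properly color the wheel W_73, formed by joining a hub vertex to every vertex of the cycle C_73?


W_73 consists of the cycle C_73 together with a hub vertex adjacent to every cycle vertex.
The cycle C_73 needs 3 colors (odd cycle -> 3).
The hub is adjacent to every cycle vertex, so it must receive a new color distinct from all of them.
Chromatic number = 3 + 1 = 4.

4


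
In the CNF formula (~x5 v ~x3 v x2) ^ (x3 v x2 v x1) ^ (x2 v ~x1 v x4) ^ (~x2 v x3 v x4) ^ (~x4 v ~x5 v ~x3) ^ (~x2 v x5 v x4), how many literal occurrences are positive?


Scan each clause for unnegated literals.
Clause 1: 1 positive; Clause 2: 3 positive; Clause 3: 2 positive; Clause 4: 2 positive; Clause 5: 0 positive; Clause 6: 2 positive.
Total positive literal occurrences = 10.

10


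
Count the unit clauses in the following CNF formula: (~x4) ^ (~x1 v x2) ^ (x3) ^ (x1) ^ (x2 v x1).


A unit clause contains exactly one literal.
Unit clauses found: (~x4), (x3), (x1).
Count = 3.

3


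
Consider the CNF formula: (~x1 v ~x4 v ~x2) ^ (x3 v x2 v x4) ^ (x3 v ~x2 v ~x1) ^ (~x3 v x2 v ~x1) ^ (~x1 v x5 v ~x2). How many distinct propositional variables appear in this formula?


Identify each distinct variable in the formula.
Variables found: x1, x2, x3, x4, x5.
Total distinct variables = 5.

5


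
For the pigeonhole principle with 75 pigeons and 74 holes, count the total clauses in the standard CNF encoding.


The PHP encoding has two parts:
1) At-least-one-hole clauses: 75 (one per pigeon, each with 74 literals).
2) At-most-one-pigeon-per-hole clauses: 74 holes * C(75,2) = 74 * 2775 = 205350.
Total clauses = 75 + 205350 = 205425.

205425


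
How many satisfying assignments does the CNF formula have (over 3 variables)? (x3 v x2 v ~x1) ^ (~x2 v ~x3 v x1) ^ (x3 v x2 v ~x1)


Enumerate all 8 truth assignments over 3 variables.
Test each against every clause.
Satisfying assignments found: 6.

6


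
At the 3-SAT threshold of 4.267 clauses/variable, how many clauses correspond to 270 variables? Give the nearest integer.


The 3-SAT phase transition occurs at approximately 4.267 clauses per variable.
m = 4.267 * 270 = 1152.09.
Rounded to nearest integer: 1152.

1152


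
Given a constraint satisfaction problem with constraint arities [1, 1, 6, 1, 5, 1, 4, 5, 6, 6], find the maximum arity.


The arities are: 1, 1, 6, 1, 5, 1, 4, 5, 6, 6.
Scan for the maximum value.
Maximum arity = 6.

6


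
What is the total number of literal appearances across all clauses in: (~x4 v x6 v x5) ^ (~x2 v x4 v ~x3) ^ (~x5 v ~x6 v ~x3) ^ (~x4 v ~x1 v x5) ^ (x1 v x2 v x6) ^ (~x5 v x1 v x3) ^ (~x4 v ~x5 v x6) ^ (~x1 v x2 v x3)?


Clause lengths: 3, 3, 3, 3, 3, 3, 3, 3.
Sum = 3 + 3 + 3 + 3 + 3 + 3 + 3 + 3 = 24.

24


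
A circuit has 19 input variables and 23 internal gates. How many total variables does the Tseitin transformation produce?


The Tseitin transformation introduces one auxiliary variable per gate.
Total variables = inputs + gates = 19 + 23 = 42.

42


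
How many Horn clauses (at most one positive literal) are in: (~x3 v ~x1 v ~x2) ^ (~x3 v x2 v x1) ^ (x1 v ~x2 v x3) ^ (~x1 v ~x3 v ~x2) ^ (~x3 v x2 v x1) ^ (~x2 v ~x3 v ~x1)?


A Horn clause has at most one positive literal.
Clause 1: 0 positive lit(s) -> Horn
Clause 2: 2 positive lit(s) -> not Horn
Clause 3: 2 positive lit(s) -> not Horn
Clause 4: 0 positive lit(s) -> Horn
Clause 5: 2 positive lit(s) -> not Horn
Clause 6: 0 positive lit(s) -> Horn
Total Horn clauses = 3.

3


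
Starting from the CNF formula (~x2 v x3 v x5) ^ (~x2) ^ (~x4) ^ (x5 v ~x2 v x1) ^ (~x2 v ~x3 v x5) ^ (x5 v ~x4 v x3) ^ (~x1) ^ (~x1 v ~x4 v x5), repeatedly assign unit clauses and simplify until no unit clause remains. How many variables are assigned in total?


Unit propagation repeatedly assigns the literal in any unit clause, then simplifies.
Assignments in order: x2 = F, x4 = F, x1 = F.
No further unit clauses remain.
Total variables assigned = 3.

3


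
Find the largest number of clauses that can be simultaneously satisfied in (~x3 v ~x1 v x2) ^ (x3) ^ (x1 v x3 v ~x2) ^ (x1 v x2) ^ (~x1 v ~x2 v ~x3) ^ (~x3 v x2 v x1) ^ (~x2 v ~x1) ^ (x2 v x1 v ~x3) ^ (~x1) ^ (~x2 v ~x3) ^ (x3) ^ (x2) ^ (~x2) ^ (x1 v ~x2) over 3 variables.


Enumerate all 8 truth assignments.
For each, count how many of the 14 clauses are satisfied.
The formula is not fully satisfiable, so the maximum is below 14.
Maximum simultaneously satisfiable clauses = 11.

11


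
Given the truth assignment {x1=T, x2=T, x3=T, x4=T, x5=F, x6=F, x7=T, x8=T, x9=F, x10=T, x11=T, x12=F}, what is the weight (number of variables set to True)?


The weight is the number of variables assigned True.
True variables: x1, x2, x3, x4, x7, x8, x10, x11.
Weight = 8.

8


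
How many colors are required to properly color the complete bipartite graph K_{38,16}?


K_{38,16} is bipartite by definition: the two parts are independent sets, with every edge crossing between them.
Color all vertices in one part with color 1 and all vertices in the other part with color 2.
Since the graph has at least one edge, one color does not suffice.
Chromatic number = 2.

2


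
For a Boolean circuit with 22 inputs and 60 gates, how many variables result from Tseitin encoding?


The Tseitin transformation introduces one auxiliary variable per gate.
Total variables = inputs + gates = 22 + 60 = 82.

82


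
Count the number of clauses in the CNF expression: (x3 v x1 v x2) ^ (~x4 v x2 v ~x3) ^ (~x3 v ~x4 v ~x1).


Each group enclosed in parentheses joined by ^ is one clause.
Counting the conjuncts: 3 clauses.

3


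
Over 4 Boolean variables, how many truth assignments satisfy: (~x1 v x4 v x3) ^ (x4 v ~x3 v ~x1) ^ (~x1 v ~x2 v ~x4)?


Enumerate all 16 truth assignments over 4 variables.
Test each against every clause.
Satisfying assignments found: 10.

10


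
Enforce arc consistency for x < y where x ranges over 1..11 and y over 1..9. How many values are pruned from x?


For the constraint x < y, x needs a supporting value in y's domain.
x can be at most 8 (one less than y's maximum).
Valid x values from domain: 8 out of 11.
Pruned = 11 - 8 = 3.

3


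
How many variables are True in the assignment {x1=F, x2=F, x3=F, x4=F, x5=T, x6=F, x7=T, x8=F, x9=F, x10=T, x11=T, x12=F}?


The weight is the number of variables assigned True.
True variables: x5, x7, x10, x11.
Weight = 4.

4


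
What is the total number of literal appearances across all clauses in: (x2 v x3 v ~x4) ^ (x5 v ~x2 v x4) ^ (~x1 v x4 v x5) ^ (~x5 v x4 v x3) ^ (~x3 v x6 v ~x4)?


Clause lengths: 3, 3, 3, 3, 3.
Sum = 3 + 3 + 3 + 3 + 3 = 15.

15


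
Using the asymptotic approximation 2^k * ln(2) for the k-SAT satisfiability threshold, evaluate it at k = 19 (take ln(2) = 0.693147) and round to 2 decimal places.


Using the asymptotic formula: threshold ~ 2^k * ln(2).
2^19 = 524288.
524288 * 0.693147 = 363408.65.

363408.65


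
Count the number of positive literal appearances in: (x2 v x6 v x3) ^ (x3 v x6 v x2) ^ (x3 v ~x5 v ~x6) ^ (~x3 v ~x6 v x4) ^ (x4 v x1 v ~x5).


Scan each clause for unnegated literals.
Clause 1: 3 positive; Clause 2: 3 positive; Clause 3: 1 positive; Clause 4: 1 positive; Clause 5: 2 positive.
Total positive literal occurrences = 10.

10


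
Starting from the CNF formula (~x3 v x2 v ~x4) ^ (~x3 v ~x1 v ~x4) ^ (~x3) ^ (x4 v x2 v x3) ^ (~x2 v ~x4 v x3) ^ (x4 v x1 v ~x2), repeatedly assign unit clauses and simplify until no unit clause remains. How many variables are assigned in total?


Unit propagation repeatedly assigns the literal in any unit clause, then simplifies.
Assignments in order: x3 = F.
No further unit clauses remain.
Total variables assigned = 1.

1


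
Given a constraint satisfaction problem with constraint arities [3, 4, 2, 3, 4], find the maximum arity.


The arities are: 3, 4, 2, 3, 4.
Scan for the maximum value.
Maximum arity = 4.

4


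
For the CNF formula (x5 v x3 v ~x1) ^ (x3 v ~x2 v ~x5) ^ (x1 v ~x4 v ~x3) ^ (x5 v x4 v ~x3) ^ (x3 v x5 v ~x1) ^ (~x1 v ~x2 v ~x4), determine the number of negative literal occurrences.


Scan each clause for negated literals.
Clause 1: 1 negative; Clause 2: 2 negative; Clause 3: 2 negative; Clause 4: 1 negative; Clause 5: 1 negative; Clause 6: 3 negative.
Total negative literal occurrences = 10.

10


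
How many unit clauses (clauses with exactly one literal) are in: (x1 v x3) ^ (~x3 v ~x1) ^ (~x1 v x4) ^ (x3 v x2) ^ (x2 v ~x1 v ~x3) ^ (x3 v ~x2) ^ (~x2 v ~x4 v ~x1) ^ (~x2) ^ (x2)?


A unit clause contains exactly one literal.
Unit clauses found: (~x2), (x2).
Count = 2.

2


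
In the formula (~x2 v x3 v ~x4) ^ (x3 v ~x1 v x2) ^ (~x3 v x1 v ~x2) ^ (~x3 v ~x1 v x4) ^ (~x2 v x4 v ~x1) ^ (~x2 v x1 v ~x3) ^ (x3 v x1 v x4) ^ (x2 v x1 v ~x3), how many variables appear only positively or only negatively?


A pure literal appears in only one polarity across all clauses.
No pure literals found.
Count = 0.

0


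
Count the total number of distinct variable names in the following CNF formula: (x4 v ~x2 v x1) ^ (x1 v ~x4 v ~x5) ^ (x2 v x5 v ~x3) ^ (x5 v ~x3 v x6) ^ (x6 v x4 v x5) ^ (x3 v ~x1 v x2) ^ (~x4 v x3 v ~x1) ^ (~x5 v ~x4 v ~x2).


Identify each distinct variable in the formula.
Variables found: x1, x2, x3, x4, x5, x6.
Total distinct variables = 6.

6


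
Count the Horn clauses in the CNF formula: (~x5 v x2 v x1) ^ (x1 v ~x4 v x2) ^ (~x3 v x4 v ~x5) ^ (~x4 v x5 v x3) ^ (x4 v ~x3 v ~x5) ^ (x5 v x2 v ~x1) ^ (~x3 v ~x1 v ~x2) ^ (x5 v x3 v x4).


A Horn clause has at most one positive literal.
Clause 1: 2 positive lit(s) -> not Horn
Clause 2: 2 positive lit(s) -> not Horn
Clause 3: 1 positive lit(s) -> Horn
Clause 4: 2 positive lit(s) -> not Horn
Clause 5: 1 positive lit(s) -> Horn
Clause 6: 2 positive lit(s) -> not Horn
Clause 7: 0 positive lit(s) -> Horn
Clause 8: 3 positive lit(s) -> not Horn
Total Horn clauses = 3.

3


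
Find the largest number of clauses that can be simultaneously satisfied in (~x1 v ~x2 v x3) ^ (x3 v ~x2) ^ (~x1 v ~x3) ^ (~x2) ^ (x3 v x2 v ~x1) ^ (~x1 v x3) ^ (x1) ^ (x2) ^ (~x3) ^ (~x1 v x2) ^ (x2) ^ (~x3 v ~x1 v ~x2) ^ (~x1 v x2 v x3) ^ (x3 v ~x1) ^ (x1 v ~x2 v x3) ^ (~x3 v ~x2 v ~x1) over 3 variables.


Enumerate all 8 truth assignments.
For each, count how many of the 16 clauses are satisfied.
The formula is not fully satisfiable, so the maximum is below 16.
Maximum simultaneously satisfiable clauses = 13.

13


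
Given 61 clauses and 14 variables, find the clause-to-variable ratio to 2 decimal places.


Clause-to-variable ratio = clauses / variables.
61 / 14 = 4.36.

4.36


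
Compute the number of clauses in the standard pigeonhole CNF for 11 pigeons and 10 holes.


The PHP encoding has two parts:
1) At-least-one-hole clauses: 11 (one per pigeon, each with 10 literals).
2) At-most-one-pigeon-per-hole clauses: 10 holes * C(11,2) = 10 * 55 = 550.
Total clauses = 11 + 550 = 561.

561


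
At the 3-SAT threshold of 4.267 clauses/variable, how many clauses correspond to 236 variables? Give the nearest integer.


The 3-SAT phase transition occurs at approximately 4.267 clauses per variable.
m = 4.267 * 236 = 1007.012.
Rounded to nearest integer: 1007.

1007


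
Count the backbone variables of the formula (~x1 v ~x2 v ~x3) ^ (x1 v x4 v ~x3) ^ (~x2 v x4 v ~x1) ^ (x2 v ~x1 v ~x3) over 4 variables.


Find all satisfying assignments: 9 model(s).
Check which variables have the same value in every model.
No variable is fixed across all models.
Backbone size = 0.

0


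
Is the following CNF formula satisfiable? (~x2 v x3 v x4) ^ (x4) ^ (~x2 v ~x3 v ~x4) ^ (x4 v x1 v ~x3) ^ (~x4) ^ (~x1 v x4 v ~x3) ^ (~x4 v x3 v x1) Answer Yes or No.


Check all 16 possible truth assignments.
Number of satisfying assignments found: 0.
The formula is unsatisfiable.

No


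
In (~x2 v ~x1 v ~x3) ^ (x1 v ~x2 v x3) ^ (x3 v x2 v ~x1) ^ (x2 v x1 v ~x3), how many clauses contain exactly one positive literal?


A definite clause has exactly one positive literal.
Clause 1: 0 positive -> not definite
Clause 2: 2 positive -> not definite
Clause 3: 2 positive -> not definite
Clause 4: 2 positive -> not definite
Definite clause count = 0.

0


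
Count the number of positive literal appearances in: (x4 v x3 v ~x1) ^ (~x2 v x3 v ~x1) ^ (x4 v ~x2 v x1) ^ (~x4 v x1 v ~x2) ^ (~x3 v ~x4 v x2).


Scan each clause for unnegated literals.
Clause 1: 2 positive; Clause 2: 1 positive; Clause 3: 2 positive; Clause 4: 1 positive; Clause 5: 1 positive.
Total positive literal occurrences = 7.

7


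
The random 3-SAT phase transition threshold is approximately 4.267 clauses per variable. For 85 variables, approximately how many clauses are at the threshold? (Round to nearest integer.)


The 3-SAT phase transition occurs at approximately 4.267 clauses per variable.
m = 4.267 * 85 = 362.695.
Rounded to nearest integer: 363.

363


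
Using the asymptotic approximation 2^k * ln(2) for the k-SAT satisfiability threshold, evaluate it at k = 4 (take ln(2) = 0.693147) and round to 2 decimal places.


Using the asymptotic formula: threshold ~ 2^k * ln(2).
2^4 = 16.
16 * 0.693147 = 11.09.

11.09


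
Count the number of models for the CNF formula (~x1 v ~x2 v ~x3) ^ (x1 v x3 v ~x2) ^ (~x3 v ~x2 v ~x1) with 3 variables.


Enumerate all 8 truth assignments over 3 variables.
Test each against every clause.
Satisfying assignments found: 6.

6


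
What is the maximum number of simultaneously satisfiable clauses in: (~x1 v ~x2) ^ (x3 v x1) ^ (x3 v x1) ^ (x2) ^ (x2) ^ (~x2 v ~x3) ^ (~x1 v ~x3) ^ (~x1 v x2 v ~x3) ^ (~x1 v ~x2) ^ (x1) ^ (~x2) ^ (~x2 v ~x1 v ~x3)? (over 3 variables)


Enumerate all 8 truth assignments.
For each, count how many of the 12 clauses are satisfied.
The formula is not fully satisfiable, so the maximum is below 12.
Maximum simultaneously satisfiable clauses = 10.

10


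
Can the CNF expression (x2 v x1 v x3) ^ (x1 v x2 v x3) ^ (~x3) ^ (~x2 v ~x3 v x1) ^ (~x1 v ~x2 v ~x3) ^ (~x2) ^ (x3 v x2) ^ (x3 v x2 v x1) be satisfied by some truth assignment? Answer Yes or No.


Check all 8 possible truth assignments.
Number of satisfying assignments found: 0.
The formula is unsatisfiable.

No


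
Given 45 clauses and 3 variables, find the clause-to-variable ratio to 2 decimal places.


Clause-to-variable ratio = clauses / variables.
45 / 3 = 15.0.

15.0


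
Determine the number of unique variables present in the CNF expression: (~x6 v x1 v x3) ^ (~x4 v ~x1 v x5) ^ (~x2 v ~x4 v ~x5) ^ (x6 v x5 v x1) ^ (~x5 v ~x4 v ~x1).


Identify each distinct variable in the formula.
Variables found: x1, x2, x3, x4, x5, x6.
Total distinct variables = 6.

6


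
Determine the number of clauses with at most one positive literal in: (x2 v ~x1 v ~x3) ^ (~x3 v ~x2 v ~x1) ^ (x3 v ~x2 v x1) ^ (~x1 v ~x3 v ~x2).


A Horn clause has at most one positive literal.
Clause 1: 1 positive lit(s) -> Horn
Clause 2: 0 positive lit(s) -> Horn
Clause 3: 2 positive lit(s) -> not Horn
Clause 4: 0 positive lit(s) -> Horn
Total Horn clauses = 3.

3


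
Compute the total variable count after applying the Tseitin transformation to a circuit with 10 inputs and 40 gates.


The Tseitin transformation introduces one auxiliary variable per gate.
Total variables = inputs + gates = 10 + 40 = 50.

50


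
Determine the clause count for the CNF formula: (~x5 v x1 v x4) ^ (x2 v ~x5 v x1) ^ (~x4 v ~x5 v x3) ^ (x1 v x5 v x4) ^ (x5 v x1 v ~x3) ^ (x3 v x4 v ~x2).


Each group enclosed in parentheses joined by ^ is one clause.
Counting the conjuncts: 6 clauses.

6


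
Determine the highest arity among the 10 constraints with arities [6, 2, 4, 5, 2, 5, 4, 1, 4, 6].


The arities are: 6, 2, 4, 5, 2, 5, 4, 1, 4, 6.
Scan for the maximum value.
Maximum arity = 6.

6


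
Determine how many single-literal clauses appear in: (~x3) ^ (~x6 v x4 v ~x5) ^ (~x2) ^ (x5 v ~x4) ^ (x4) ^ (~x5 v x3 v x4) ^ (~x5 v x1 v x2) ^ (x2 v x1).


A unit clause contains exactly one literal.
Unit clauses found: (~x3), (~x2), (x4).
Count = 3.

3


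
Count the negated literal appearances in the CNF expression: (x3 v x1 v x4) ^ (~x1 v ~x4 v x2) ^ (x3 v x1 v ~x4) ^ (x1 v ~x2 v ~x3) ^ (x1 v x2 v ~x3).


Scan each clause for negated literals.
Clause 1: 0 negative; Clause 2: 2 negative; Clause 3: 1 negative; Clause 4: 2 negative; Clause 5: 1 negative.
Total negative literal occurrences = 6.

6


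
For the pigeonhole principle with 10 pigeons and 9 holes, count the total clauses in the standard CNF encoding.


The PHP encoding has two parts:
1) At-least-one-hole clauses: 10 (one per pigeon, each with 9 literals).
2) At-most-one-pigeon-per-hole clauses: 9 holes * C(10,2) = 9 * 45 = 405.
Total clauses = 10 + 405 = 415.

415


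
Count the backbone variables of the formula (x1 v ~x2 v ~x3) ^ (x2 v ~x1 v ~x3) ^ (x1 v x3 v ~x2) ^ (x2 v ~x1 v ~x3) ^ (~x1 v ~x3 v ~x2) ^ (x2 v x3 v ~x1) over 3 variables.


Find all satisfying assignments: 3 model(s).
Check which variables have the same value in every model.
No variable is fixed across all models.
Backbone size = 0.

0


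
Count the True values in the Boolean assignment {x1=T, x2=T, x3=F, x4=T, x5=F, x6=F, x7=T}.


The weight is the number of variables assigned True.
True variables: x1, x2, x4, x7.
Weight = 4.

4


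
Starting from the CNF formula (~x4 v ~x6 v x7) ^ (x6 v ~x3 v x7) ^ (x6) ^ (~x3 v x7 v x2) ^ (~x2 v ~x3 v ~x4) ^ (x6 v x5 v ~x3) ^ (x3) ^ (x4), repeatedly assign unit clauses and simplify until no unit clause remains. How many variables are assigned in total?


Unit propagation repeatedly assigns the literal in any unit clause, then simplifies.
Assignments in order: x6 = T, x3 = T, x4 = T, x7 = T, x2 = F.
No further unit clauses remain.
Total variables assigned = 5.

5


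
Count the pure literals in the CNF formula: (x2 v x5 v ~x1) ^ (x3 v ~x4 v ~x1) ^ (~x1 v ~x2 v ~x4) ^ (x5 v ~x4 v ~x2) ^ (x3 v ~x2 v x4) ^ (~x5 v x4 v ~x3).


A pure literal appears in only one polarity across all clauses.
Pure literals: x1 (negative only).
Count = 1.

1


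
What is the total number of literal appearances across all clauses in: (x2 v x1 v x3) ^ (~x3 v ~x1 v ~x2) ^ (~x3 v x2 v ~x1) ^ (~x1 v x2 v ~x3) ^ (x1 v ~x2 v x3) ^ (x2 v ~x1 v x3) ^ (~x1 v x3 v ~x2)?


Clause lengths: 3, 3, 3, 3, 3, 3, 3.
Sum = 3 + 3 + 3 + 3 + 3 + 3 + 3 = 21.

21


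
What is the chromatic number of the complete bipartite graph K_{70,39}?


K_{70,39} is bipartite by definition: the two parts are independent sets, with every edge crossing between them.
Color all vertices in one part with color 1 and all vertices in the other part with color 2.
Since the graph has at least one edge, one color does not suffice.
Chromatic number = 2.

2


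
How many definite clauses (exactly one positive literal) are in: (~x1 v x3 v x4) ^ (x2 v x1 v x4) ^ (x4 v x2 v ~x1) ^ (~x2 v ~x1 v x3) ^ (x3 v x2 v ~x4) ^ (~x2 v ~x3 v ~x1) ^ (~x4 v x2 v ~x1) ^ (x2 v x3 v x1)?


A definite clause has exactly one positive literal.
Clause 1: 2 positive -> not definite
Clause 2: 3 positive -> not definite
Clause 3: 2 positive -> not definite
Clause 4: 1 positive -> definite
Clause 5: 2 positive -> not definite
Clause 6: 0 positive -> not definite
Clause 7: 1 positive -> definite
Clause 8: 3 positive -> not definite
Definite clause count = 2.

2


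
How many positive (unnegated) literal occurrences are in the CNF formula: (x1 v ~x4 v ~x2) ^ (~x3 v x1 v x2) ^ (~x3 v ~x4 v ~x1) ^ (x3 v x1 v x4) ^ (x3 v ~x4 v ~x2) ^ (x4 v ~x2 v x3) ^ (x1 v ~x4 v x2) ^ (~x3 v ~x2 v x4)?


Scan each clause for unnegated literals.
Clause 1: 1 positive; Clause 2: 2 positive; Clause 3: 0 positive; Clause 4: 3 positive; Clause 5: 1 positive; Clause 6: 2 positive; Clause 7: 2 positive; Clause 8: 1 positive.
Total positive literal occurrences = 12.

12


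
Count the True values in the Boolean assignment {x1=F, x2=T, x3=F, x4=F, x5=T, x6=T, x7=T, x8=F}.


The weight is the number of variables assigned True.
True variables: x2, x5, x6, x7.
Weight = 4.

4


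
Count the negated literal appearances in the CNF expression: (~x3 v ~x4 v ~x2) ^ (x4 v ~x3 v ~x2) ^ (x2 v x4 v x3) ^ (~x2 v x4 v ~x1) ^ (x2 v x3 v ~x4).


Scan each clause for negated literals.
Clause 1: 3 negative; Clause 2: 2 negative; Clause 3: 0 negative; Clause 4: 2 negative; Clause 5: 1 negative.
Total negative literal occurrences = 8.

8


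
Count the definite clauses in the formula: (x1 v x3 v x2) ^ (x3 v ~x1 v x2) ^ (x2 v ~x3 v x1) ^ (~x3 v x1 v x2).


A definite clause has exactly one positive literal.
Clause 1: 3 positive -> not definite
Clause 2: 2 positive -> not definite
Clause 3: 2 positive -> not definite
Clause 4: 2 positive -> not definite
Definite clause count = 0.

0


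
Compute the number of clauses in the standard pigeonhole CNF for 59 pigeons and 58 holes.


The PHP encoding has two parts:
1) At-least-one-hole clauses: 59 (one per pigeon, each with 58 literals).
2) At-most-one-pigeon-per-hole clauses: 58 holes * C(59,2) = 58 * 1711 = 99238.
Total clauses = 59 + 99238 = 99297.

99297


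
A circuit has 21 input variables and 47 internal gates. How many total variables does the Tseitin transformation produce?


The Tseitin transformation introduces one auxiliary variable per gate.
Total variables = inputs + gates = 21 + 47 = 68.

68


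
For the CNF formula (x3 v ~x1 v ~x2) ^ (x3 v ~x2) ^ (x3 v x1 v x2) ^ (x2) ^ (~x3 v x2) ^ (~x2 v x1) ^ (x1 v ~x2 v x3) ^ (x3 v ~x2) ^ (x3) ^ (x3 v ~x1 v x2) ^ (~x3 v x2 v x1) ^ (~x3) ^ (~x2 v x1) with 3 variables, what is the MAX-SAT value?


Enumerate all 8 truth assignments.
For each, count how many of the 13 clauses are satisfied.
The formula is not fully satisfiable, so the maximum is below 13.
Maximum simultaneously satisfiable clauses = 12.

12


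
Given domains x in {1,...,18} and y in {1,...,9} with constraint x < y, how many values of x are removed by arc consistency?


For the constraint x < y, x needs a supporting value in y's domain.
x can be at most 8 (one less than y's maximum).
Valid x values from domain: 8 out of 18.
Pruned = 18 - 8 = 10.

10


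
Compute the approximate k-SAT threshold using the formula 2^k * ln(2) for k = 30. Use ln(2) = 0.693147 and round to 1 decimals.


Using the asymptotic formula: threshold ~ 2^k * ln(2).
2^30 = 1073741824.
1073741824 * 0.693147 = 744260924.1.

744260924.1


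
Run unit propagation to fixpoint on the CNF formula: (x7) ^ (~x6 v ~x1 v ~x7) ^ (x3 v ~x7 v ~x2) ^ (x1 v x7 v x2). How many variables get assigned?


Unit propagation repeatedly assigns the literal in any unit clause, then simplifies.
Assignments in order: x7 = T.
No further unit clauses remain.
Total variables assigned = 1.

1


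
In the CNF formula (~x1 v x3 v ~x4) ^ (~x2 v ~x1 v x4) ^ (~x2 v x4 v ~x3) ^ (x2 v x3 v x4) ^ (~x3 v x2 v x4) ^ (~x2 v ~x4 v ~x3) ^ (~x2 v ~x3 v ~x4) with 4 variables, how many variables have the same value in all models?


Find all satisfying assignments: 5 model(s).
Check which variables have the same value in every model.
No variable is fixed across all models.
Backbone size = 0.

0


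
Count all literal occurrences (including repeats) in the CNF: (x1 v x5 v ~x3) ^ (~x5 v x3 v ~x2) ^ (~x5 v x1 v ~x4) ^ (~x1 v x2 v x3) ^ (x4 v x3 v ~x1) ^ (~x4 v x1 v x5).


Clause lengths: 3, 3, 3, 3, 3, 3.
Sum = 3 + 3 + 3 + 3 + 3 + 3 = 18.

18


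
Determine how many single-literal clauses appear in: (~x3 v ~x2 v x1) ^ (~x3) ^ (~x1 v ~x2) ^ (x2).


A unit clause contains exactly one literal.
Unit clauses found: (~x3), (x2).
Count = 2.

2


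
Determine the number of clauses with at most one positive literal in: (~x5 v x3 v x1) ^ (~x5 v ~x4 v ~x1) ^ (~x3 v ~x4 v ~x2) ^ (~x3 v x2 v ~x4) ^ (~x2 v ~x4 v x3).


A Horn clause has at most one positive literal.
Clause 1: 2 positive lit(s) -> not Horn
Clause 2: 0 positive lit(s) -> Horn
Clause 3: 0 positive lit(s) -> Horn
Clause 4: 1 positive lit(s) -> Horn
Clause 5: 1 positive lit(s) -> Horn
Total Horn clauses = 4.

4


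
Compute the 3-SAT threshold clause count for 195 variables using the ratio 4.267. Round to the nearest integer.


The 3-SAT phase transition occurs at approximately 4.267 clauses per variable.
m = 4.267 * 195 = 832.065.
Rounded to nearest integer: 832.

832


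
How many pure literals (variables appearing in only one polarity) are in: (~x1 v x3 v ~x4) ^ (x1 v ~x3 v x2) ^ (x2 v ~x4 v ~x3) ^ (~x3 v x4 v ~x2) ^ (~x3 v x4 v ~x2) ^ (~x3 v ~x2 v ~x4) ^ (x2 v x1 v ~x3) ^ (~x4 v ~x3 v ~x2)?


A pure literal appears in only one polarity across all clauses.
No pure literals found.
Count = 0.

0


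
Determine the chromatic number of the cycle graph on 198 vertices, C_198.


A cycle on an even number of vertices is bipartite: alternate two colors around the cycle.
Since 198 is even, two colors suffice, and at least two are needed because the graph has edges.
Chromatic number = 2.

2


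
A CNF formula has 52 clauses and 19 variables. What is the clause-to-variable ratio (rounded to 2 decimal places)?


Clause-to-variable ratio = clauses / variables.
52 / 19 = 2.74.

2.74


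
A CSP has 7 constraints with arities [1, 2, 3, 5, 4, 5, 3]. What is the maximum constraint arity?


The arities are: 1, 2, 3, 5, 4, 5, 3.
Scan for the maximum value.
Maximum arity = 5.

5


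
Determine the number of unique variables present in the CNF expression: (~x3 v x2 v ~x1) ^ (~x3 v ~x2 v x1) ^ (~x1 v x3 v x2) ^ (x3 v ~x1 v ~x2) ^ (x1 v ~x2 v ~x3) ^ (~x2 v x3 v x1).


Identify each distinct variable in the formula.
Variables found: x1, x2, x3.
Total distinct variables = 3.

3


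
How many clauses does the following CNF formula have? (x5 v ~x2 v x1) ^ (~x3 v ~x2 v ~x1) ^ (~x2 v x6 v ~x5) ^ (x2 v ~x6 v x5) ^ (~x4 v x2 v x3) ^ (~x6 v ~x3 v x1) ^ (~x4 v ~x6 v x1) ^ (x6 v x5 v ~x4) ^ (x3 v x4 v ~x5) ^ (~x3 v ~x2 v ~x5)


Each group enclosed in parentheses joined by ^ is one clause.
Counting the conjuncts: 10 clauses.

10


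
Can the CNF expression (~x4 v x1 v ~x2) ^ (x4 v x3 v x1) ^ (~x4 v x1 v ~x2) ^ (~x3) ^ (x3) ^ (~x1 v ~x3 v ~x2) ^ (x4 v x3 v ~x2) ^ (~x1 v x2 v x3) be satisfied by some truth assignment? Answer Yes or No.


Check all 16 possible truth assignments.
Number of satisfying assignments found: 0.
The formula is unsatisfiable.

No


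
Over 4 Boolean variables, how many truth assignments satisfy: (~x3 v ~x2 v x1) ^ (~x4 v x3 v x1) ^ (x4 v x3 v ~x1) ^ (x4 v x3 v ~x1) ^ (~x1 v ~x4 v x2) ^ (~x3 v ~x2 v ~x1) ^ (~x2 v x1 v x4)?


Enumerate all 16 truth assignments over 4 variables.
Test each against every clause.
Satisfying assignments found: 5.

5


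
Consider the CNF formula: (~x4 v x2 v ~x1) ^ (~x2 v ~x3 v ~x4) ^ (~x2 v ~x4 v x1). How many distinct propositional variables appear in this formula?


Identify each distinct variable in the formula.
Variables found: x1, x2, x3, x4.
Total distinct variables = 4.

4


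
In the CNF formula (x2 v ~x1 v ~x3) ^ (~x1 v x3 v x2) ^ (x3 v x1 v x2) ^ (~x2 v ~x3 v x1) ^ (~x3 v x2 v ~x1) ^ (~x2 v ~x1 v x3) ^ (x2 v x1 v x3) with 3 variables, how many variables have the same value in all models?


Find all satisfying assignments: 3 model(s).
Check which variables have the same value in every model.
No variable is fixed across all models.
Backbone size = 0.

0


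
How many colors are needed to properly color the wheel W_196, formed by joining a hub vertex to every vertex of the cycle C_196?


W_196 consists of the cycle C_196 together with a hub vertex adjacent to every cycle vertex.
The cycle C_196 needs 2 colors (even cycle -> 2).
The hub is adjacent to every cycle vertex, so it must receive a new color distinct from all of them.
Chromatic number = 2 + 1 = 3.

3


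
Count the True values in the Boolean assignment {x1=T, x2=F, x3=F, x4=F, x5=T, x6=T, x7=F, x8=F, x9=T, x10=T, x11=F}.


The weight is the number of variables assigned True.
True variables: x1, x5, x6, x9, x10.
Weight = 5.

5


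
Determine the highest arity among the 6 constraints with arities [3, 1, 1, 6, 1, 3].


The arities are: 3, 1, 1, 6, 1, 3.
Scan for the maximum value.
Maximum arity = 6.

6


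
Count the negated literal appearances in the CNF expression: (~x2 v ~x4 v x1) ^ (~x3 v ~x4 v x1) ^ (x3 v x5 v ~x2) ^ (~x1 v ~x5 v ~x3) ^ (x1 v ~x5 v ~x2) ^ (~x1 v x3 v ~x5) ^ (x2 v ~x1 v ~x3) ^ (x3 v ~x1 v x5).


Scan each clause for negated literals.
Clause 1: 2 negative; Clause 2: 2 negative; Clause 3: 1 negative; Clause 4: 3 negative; Clause 5: 2 negative; Clause 6: 2 negative; Clause 7: 2 negative; Clause 8: 1 negative.
Total negative literal occurrences = 15.

15


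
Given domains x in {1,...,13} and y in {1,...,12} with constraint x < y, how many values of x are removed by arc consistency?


For the constraint x < y, x needs a supporting value in y's domain.
x can be at most 11 (one less than y's maximum).
Valid x values from domain: 11 out of 13.
Pruned = 13 - 11 = 2.

2


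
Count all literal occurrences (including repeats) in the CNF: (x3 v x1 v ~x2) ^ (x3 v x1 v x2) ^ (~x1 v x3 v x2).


Clause lengths: 3, 3, 3.
Sum = 3 + 3 + 3 = 9.

9


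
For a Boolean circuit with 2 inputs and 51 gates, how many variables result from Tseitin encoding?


The Tseitin transformation introduces one auxiliary variable per gate.
Total variables = inputs + gates = 2 + 51 = 53.

53


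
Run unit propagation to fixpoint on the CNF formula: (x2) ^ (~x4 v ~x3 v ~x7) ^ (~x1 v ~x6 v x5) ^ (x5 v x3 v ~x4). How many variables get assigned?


Unit propagation repeatedly assigns the literal in any unit clause, then simplifies.
Assignments in order: x2 = T.
No further unit clauses remain.
Total variables assigned = 1.

1


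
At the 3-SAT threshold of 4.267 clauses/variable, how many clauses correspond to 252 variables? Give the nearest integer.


The 3-SAT phase transition occurs at approximately 4.267 clauses per variable.
m = 4.267 * 252 = 1075.284.
Rounded to nearest integer: 1075.

1075


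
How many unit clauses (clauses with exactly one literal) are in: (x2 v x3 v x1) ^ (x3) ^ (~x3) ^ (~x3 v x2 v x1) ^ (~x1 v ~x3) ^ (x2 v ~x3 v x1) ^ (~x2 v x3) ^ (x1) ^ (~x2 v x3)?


A unit clause contains exactly one literal.
Unit clauses found: (x3), (~x3), (x1).
Count = 3.

3


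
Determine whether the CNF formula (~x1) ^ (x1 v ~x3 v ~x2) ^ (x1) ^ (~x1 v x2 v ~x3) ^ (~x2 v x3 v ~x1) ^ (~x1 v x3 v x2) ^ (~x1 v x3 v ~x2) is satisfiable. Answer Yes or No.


Check all 8 possible truth assignments.
Number of satisfying assignments found: 0.
The formula is unsatisfiable.

No


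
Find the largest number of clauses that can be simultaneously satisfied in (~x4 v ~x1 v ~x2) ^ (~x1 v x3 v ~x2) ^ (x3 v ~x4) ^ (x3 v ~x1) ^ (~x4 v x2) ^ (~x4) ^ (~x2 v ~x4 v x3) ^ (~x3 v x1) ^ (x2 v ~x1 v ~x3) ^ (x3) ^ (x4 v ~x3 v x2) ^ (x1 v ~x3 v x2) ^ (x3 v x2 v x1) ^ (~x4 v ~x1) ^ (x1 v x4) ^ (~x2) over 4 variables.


Enumerate all 16 truth assignments.
For each, count how many of the 16 clauses are satisfied.
The formula is not fully satisfiable, so the maximum is below 16.
Maximum simultaneously satisfiable clauses = 15.

15


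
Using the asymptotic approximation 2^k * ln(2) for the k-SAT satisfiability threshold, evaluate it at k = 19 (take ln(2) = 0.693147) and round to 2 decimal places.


Using the asymptotic formula: threshold ~ 2^k * ln(2).
2^19 = 524288.
524288 * 0.693147 = 363408.65.

363408.65


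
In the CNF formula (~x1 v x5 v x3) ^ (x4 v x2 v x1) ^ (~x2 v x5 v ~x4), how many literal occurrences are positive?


Scan each clause for unnegated literals.
Clause 1: 2 positive; Clause 2: 3 positive; Clause 3: 1 positive.
Total positive literal occurrences = 6.

6


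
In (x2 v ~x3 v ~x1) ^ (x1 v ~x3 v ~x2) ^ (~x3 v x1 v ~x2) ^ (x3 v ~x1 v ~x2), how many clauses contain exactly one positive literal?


A definite clause has exactly one positive literal.
Clause 1: 1 positive -> definite
Clause 2: 1 positive -> definite
Clause 3: 1 positive -> definite
Clause 4: 1 positive -> definite
Definite clause count = 4.

4


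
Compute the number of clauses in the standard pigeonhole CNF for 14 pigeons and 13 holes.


The PHP encoding has two parts:
1) At-least-one-hole clauses: 14 (one per pigeon, each with 13 literals).
2) At-most-one-pigeon-per-hole clauses: 13 holes * C(14,2) = 13 * 91 = 1183.
Total clauses = 14 + 1183 = 1197.

1197


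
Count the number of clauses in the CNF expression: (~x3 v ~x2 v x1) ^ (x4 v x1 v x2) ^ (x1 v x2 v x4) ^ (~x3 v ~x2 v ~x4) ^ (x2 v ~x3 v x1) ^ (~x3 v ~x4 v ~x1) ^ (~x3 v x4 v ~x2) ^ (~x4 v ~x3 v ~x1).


Each group enclosed in parentheses joined by ^ is one clause.
Counting the conjuncts: 8 clauses.

8


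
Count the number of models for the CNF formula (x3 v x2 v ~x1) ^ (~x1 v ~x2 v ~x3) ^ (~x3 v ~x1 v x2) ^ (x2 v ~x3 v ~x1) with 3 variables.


Enumerate all 8 truth assignments over 3 variables.
Test each against every clause.
Satisfying assignments found: 5.

5


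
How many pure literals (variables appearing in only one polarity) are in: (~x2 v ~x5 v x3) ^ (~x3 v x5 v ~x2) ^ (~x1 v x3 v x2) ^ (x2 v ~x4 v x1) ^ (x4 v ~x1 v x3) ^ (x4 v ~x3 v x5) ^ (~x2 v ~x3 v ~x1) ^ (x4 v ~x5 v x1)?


A pure literal appears in only one polarity across all clauses.
No pure literals found.
Count = 0.

0


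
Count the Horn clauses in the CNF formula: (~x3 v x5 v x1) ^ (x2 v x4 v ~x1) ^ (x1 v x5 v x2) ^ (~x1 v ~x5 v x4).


A Horn clause has at most one positive literal.
Clause 1: 2 positive lit(s) -> not Horn
Clause 2: 2 positive lit(s) -> not Horn
Clause 3: 3 positive lit(s) -> not Horn
Clause 4: 1 positive lit(s) -> Horn
Total Horn clauses = 1.

1


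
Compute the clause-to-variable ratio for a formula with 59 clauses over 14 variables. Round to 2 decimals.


Clause-to-variable ratio = clauses / variables.
59 / 14 = 4.21.

4.21
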